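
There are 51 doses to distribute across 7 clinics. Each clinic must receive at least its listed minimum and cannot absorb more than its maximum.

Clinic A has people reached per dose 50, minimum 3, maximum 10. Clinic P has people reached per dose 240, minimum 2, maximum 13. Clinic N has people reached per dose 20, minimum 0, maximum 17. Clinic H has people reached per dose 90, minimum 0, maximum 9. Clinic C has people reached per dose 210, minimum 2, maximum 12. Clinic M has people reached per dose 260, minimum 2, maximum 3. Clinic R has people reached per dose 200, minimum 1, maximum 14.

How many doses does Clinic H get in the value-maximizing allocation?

6

Meeting every minimum uses 3+2+0+0+2+2+1 = 10 doses, leaving 41.
Order the clinics by people reached per dose: Clinic M 260 > Clinic P 240 > Clinic C 210 > Clinic R 200 > Clinic H 90 > Clinic A 50 > Clinic N 20.
Clinic M takes 1 more to reach its cap of 3 ; 40 left.
Clinic P: +11 to 13 (cap) ; 29 left.
Clinic C: +10 to 12 (cap) ; 19 left.
Clinic R: +13 to 14 (cap) ; 6 left.
Clinic H: +6 (room for 9) → 6. Pool exhausted.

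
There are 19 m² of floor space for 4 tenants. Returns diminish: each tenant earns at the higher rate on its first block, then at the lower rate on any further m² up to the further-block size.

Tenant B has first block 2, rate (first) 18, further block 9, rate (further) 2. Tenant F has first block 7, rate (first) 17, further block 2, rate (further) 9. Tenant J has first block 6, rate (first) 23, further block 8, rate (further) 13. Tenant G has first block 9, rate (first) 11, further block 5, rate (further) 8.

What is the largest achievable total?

Order all 8 blocks by rate: Tenant J/tier1 23 > Tenant B/tier1 18 > Tenant F/tier1 17 > Tenant J/tier2 13 > Tenant G/tier1 11 > Tenant F/tier2 9 > Tenant G/tier2 8 > Tenant B/tier2 2.
Fill Tenant J tier1 block (6 at 23) — 13 left.
Tenant B tier1 at 18: fill all 2 — 11 left.
Fill Tenant F tier1 block (7 at 17) — 4 left.
Tenant J tier2 at 13: only 4 left, fill 4.
Total = 23×6 + 18×2 + 17×7 + 13×4 = 345.

345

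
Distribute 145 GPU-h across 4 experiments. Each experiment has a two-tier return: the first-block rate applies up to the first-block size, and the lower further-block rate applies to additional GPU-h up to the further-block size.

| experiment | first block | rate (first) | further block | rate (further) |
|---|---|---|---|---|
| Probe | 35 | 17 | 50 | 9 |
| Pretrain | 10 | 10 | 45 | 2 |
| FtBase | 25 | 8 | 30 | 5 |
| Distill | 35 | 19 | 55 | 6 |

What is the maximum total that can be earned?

1930

Treat each block as its own option and order by rate: Distill/first 19 > Probe/first 17 > Pretrain/first 10 > Probe/second 9 > FtBase/first 8 > Distill/second 6 > FtBase/second 5 > Pretrain/second 2.
Fill Distill first block (35 at 19) ; 110 left.
Probe first at 17: fill all 35 ; 75 left.
Pretrain first at 10: fill all 10 ; 65 left.
Fill Probe second block (50 at 9) ; 15 left.
FtBase/first: +15 of 25 at 8; pool empty.
Total = 19×35 + 17×35 + 10×10 + 9×50 + 8×15 = 1930.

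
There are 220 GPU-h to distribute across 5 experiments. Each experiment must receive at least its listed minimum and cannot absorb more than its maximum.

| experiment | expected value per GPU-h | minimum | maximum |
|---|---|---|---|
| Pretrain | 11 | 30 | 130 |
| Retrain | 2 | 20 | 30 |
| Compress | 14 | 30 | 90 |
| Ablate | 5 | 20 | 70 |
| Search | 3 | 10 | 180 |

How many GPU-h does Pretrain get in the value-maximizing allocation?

Meeting every minimum uses 30+20+30+20+10 = 110 GPU-h, leaving 110.
Rank by expected value per GPU-h: Compress 14 > Pretrain 11 > Ablate 5 > Search 3 > Retrain 2.
Give Compress 60 more to hit its cap of 90 ; 50 left.
Pretrain: +50 (room for 100) → 80. Pool exhausted.

80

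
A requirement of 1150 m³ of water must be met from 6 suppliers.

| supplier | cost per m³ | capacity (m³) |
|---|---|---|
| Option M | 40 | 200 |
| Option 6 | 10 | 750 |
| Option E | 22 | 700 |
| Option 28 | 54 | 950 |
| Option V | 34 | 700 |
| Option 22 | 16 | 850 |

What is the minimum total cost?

Fill from the cheapest supplier first.
Option 6 at 10: take all 750 m³ → 400 still needed.
Option 22 at 16: take 400 of its 850 → requirement met.
Option E, Option V, Option M, Option 28: unused.
Cost = 750×10 + 400×16 = 13900.

13900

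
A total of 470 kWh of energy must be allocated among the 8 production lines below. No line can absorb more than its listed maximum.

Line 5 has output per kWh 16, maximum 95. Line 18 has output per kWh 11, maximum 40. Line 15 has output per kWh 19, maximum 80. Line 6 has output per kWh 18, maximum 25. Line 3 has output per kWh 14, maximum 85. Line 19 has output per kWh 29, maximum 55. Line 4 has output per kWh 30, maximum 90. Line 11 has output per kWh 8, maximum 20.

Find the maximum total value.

9415

Order the production lines by output per kWh: Line 4 30 > Line 19 29 > Line 15 19 > Line 6 18 > Line 5 16 > Line 3 14 > Line 18 11 > Line 11 8.
Give Line 4 90 to hit its cap of 90 → 380 left.
Line 19 takes 55 to reach its cap of 55 → 325 left.
Line 15: +80 to 80 (cap) → 245 left.
Line 6 takes 25 to reach its cap of 25 → 220 left.
Line 5: +95 to 95 (cap) → 125 left.
Give Line 3 85 to hit its cap of 85 → 40 left.
Line 18 takes 40 to reach its cap of 40 → 0 left.
Total = 16×95 + 11×40 + 19×80 + 18×25 + 14×85 + 29×55 + 30×90 = 9415.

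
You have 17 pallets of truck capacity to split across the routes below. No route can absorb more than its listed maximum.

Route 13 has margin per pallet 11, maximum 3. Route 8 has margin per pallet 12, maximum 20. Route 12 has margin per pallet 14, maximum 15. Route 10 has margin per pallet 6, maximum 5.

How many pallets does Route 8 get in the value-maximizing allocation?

2

Order the routes by margin per pallet: Route 12 14 > Route 8 12 > Route 13 11 > Route 10 6.
Route 12 takes 15 to reach its cap of 15 ; 2 left.
Route 8: +2 (room for 20) → 2. Pool exhausted.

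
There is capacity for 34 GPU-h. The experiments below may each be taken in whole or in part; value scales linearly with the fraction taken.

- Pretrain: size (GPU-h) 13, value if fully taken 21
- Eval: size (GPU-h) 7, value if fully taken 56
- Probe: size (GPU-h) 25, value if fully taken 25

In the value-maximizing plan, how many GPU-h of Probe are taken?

14

Sort by value density: Eval 56/7≈8, Pretrain 21/13≈1.62, Probe 25/25≈1.
Take all of Eval (7 GPU-h, value 56) ; 27 GPU-h left.
Pretrain: take in full, 13 GPU-h for value 21 ; 14 left.
Fill the last 14 GPU-h with part of Probe: 14/25 of it earns 14.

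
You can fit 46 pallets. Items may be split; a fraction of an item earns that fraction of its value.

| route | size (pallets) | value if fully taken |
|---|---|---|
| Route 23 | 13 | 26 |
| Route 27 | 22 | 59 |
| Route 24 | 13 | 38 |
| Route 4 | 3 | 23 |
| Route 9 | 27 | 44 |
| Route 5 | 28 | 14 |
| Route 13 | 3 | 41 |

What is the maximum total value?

171

Best value per unit of size first: Route 13 41/3≈13.7, Route 4 23/3≈7.67, Route 24 38/13≈2.92, Route 27 59/22≈2.68, Route 23 26/13≈2, Route 9 44/27≈1.63, Route 5 14/28≈0.5.
Take all of Route 13 (3 pallets, value 41) ; 43 pallets left.
Route 4: take in full, 3 pallets for value 23 ; 40 left.
Take all of Route 24 (13 pallets, value 38) ; 27 pallets left.
All 22 pallets of Route 27 fit (value 59) ; 5 remain.
Fill the last 5 pallets with part of Route 23: 5/13 of it earns 10.
Total value = 171.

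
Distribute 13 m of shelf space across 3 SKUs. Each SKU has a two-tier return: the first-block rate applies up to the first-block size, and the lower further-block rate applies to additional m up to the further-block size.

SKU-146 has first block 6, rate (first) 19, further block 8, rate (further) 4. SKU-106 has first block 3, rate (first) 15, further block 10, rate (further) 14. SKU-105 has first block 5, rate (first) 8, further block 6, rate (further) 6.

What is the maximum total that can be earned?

Rank every tier by rate: SKU-146/first 19 > SKU-106/first 15 > SKU-106/second 14 > SKU-105/first 8 > SKU-105/second 6 > SKU-146/second 4.
Fill SKU-146 first block (6 at 19) → 7 left.
SKU-106/first (15): +3 → 4 left.
SKU-106/second: +4 of 10 at 14; pool empty.
Total = 19×6 + 15×3 + 14×4 = 215.

215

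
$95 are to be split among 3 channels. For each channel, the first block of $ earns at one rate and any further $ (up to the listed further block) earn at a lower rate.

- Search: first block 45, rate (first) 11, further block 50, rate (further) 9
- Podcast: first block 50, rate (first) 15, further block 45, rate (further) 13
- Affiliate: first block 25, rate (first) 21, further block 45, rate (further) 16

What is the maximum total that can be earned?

1620

Treat each block as its own option and order by rate: Affiliate/T1 21 > Affiliate/T2 16 > Podcast/T1 15 > Podcast/T2 13 > Search/T1 11 > Search/T2 9.
Fill Affiliate T1 block (25 at 21) — 70 left.
Fill Affiliate T2 block (45 at 16) — 25 left.
Podcast/T1: +25 of 50 at 15; pool empty.
Total = 21×25 + 16×45 + 15×25 = 1620.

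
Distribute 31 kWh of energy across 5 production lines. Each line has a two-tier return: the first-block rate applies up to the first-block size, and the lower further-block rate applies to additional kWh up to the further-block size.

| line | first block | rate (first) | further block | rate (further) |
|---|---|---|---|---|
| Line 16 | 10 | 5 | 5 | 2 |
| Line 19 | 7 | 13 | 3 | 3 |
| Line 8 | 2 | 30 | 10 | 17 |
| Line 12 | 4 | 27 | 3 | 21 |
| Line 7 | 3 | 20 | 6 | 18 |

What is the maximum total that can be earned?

Treat each block as its own option and order by rate: Line 8/T1 30 > Line 12/T1 27 > Line 12/T2 21 > Line 7/T1 20 > Line 7/T2 18 > Line 8/T2 17 > Line 19/T1 13 > Line 16/T1 5 > Line 19/T2 3 > Line 16/T2 2.
Line 8 T1 at 30: fill all 2 → 29 left.
Line 12/T1 (27): +4 → 25 left.
Line 12 T2 at 21: fill all 3 → 22 left.
Line 7/T1 (20): +3 → 19 left.
Fill Line 7 T2 block (6 at 18) → 13 left.
Line 8 T2 at 17: fill all 10 → 3 left.
3 remain; put them into Line 19 T1 at 13.
Total = 30×2 + 27×4 + 21×3 + 20×3 + 18×6 + 17×10 + 13×3 = 608.

608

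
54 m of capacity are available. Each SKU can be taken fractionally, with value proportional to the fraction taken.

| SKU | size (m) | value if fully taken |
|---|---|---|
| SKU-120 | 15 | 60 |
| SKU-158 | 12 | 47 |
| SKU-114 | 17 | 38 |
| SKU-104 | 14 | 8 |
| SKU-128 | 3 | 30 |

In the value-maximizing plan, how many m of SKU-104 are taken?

Best value per unit of size first: SKU-128 30/3≈10, SKU-120 60/15≈4, SKU-158 47/12≈3.92, SKU-114 38/17≈2.24, SKU-104 8/14≈0.571.
Take all of SKU-128 (3 m, value 30) → 51 m left.
Take all of SKU-120 (15 m, value 60) → 36 m left.
Take all of SKU-158 (12 m, value 47) → 24 m left.
Take all of SKU-114 (17 m, value 38) → 7 m left.
7 m left: a 7/14 share of SKU-104 gives 8×7/14 = 4.

7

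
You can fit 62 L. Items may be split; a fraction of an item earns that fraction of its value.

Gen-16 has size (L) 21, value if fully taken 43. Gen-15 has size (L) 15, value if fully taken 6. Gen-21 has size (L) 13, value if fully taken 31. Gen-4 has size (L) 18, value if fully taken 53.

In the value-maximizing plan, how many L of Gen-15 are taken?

Rank by value-to-size ratio: Gen-4 53/18≈2.94, Gen-21 31/13≈2.38, Gen-16 43/21≈2.05, Gen-15 6/15≈0.4.
Gen-4: take in full, 18 L for value 53 → 44 left.
All 13 L of Gen-21 fit (value 31) → 31 remain.
All 21 L of Gen-16 fit (value 43) → 10 remain.
Only 10 L remain; take 10/15 of Gen-15 for value 6×10/15 = 4.

10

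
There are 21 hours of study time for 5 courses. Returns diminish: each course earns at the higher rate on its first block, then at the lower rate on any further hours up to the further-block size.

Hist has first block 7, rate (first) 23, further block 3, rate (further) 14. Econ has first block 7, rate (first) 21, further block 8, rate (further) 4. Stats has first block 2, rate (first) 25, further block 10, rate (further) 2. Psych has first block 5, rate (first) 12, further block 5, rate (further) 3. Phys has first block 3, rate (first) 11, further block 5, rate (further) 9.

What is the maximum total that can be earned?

Order all 10 blocks by rate: Stats/tier1 25 > Hist/tier1 23 > Econ/tier1 21 > Hist/tier2 14 > Psych/tier1 12 > Phys/tier1 11 > Phys/tier2 9 > Econ/tier2 4 > Psych/tier2 3 > Stats/tier2 2.
Stats/tier1 (25): +2 ; 19 left.
Fill Hist tier1 block (7 at 23) ; 12 left.
Fill Econ tier1 block (7 at 21) ; 5 left.
Hist/tier2 (14): +3 ; 2 left.
Psych tier1 at 12: only 2 left, fill 2.
Total = 25×2 + 23×7 + 21×7 + 14×3 + 12×2 = 424.

424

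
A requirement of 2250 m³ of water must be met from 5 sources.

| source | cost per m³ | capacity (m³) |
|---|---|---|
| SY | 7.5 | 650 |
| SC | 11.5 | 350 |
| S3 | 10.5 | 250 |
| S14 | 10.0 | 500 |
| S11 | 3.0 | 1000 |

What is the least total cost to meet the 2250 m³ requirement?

13925

Cheapest first:
S11 at 3.0: take all 1000 m³ → 1250 still needed.
Take 650 from SY at 7.5 → need 600 more.
S14 at 10.0: take all 500 m³ → 100 still needed.
S3 (10.5): take the remaining 100 → done.
SC: unused.
Cost = 1000×3.0 + 650×7.5 + 500×10.0 + 100×10.5 = 13925.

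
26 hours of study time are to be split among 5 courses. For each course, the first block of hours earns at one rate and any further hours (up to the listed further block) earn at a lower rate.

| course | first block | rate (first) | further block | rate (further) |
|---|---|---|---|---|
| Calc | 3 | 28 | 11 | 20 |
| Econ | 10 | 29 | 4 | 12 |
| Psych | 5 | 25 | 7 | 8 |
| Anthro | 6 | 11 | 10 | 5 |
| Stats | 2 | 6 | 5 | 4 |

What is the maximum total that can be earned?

Rank every tier by rate: Econ/tier1 29 > Calc/tier1 28 > Psych/tier1 25 > Calc/tier2 20 > Econ/tier2 12 > Anthro/tier1 11 > Psych/tier2 8 > Stats/tier1 6 > Anthro/tier2 5 > Stats/tier2 4.
Econ/tier1 (29): +10 ; 16 left.
Fill Calc tier1 block (3 at 28) ; 13 left.
Psych/tier1 (25): +5 ; 8 left.
Calc/tier2: +8 of 11 at 20; pool empty.
Total = 29×10 + 28×3 + 25×5 + 20×8 = 659.

659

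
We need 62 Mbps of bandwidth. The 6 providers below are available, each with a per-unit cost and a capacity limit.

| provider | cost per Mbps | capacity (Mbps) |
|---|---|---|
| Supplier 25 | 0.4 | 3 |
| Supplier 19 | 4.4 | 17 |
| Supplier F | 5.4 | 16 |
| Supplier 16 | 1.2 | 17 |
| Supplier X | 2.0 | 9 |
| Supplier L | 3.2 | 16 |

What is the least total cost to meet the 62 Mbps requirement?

Use providers in increasing cost order.
Take 3 from Supplier 25 at 0.4 ; need 59 more.
Supplier 16 (1.2): use full 17 ; 42 Mbps to go.
Supplier X (2.0): use full 9 ; 33 Mbps to go.
Supplier L at 3.2: take all 16 Mbps ; 17 still needed.
Supplier 19 (4.4): use full 17 ; 0 Mbps to go.
Supplier F: unused.
Cost = 3×0.4 + 17×1.2 + 9×2.0 + 16×3.2 + 17×4.4 = 165.6.

165.6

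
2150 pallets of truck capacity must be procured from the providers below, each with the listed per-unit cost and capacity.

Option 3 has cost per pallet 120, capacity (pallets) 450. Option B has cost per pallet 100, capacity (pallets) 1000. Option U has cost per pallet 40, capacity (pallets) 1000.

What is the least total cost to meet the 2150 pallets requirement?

Fill from the cheapest provider first.
Option U (40): use full 1000 — 1150 pallets to go.
Option B (100): use full 1000 — 150 pallets to go.
Option 3 (120): take the remaining 150 — done.
Cost = 1000×40 + 1000×100 + 150×120 = 158000.

158000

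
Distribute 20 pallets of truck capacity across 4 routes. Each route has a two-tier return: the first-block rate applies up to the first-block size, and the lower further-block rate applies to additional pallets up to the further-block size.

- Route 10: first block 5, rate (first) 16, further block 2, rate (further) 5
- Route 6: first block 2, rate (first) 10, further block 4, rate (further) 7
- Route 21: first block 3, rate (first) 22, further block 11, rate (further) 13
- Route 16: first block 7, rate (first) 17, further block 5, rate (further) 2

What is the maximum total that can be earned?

330

Rank every tier by rate: Route 21/T1 22 > Route 16/T1 17 > Route 10/T1 16 > Route 21/T2 13 > Route 6/T1 10 > Route 6/T2 7 > Route 10/T2 5 > Route 16/T2 2.
Route 21/T1 (22): +3 — 17 left.
Route 16 T1 at 17: fill all 7 — 10 left.
Route 10 T1 at 16: fill all 5 — 5 left.
Route 21/T2: +5 of 11 at 13; pool empty.
Total = 22×3 + 17×7 + 16×5 + 13×5 = 330.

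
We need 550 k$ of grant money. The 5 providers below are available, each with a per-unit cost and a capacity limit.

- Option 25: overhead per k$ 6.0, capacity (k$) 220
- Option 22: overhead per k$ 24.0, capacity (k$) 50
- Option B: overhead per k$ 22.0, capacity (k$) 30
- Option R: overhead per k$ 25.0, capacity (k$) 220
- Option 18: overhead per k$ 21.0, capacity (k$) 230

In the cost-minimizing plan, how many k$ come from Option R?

Cheapest first:
Option 25 (6.0): use full 220 ; 330 k$ to go.
Option 18 (21.0): use full 230 ; 100 k$ to go.
Option B (22.0): use full 30 ; 70 k$ to go.
Take 50 from Option 22 at 24.0 ; need 20 more.
Take 20 from Option R at 25.0 to finish.

20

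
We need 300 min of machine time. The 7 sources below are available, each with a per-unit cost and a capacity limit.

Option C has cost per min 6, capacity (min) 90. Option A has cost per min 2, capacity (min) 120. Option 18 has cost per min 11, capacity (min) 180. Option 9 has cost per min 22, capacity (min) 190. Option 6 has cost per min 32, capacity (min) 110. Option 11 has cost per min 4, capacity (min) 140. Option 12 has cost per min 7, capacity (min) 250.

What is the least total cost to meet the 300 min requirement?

Use sources in increasing cost order.
Take 120 from Option A at 2 — need 180 more.
Option 11 (4): use full 140 — 40 min to go.
Take 40 from Option C at 6 to finish.
Option 12, Option 18, Option 9, Option 6: unused.
Cost = 120×2 + 140×4 + 40×6 = 1040.

1040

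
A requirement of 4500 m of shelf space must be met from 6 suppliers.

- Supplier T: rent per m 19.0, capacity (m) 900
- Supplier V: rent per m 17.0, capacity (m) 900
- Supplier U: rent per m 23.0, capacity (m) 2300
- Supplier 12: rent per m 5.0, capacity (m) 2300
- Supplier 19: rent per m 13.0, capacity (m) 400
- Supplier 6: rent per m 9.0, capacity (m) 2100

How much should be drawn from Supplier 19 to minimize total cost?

100

Use suppliers in increasing cost order.
Supplier 12 at 5.0: take all 2300 m → 2200 still needed.
Supplier 6 at 9.0: take all 2100 m → 100 still needed.
Take 100 from Supplier 19 at 13.0 to finish.
Supplier V, Supplier T, Supplier U: unused.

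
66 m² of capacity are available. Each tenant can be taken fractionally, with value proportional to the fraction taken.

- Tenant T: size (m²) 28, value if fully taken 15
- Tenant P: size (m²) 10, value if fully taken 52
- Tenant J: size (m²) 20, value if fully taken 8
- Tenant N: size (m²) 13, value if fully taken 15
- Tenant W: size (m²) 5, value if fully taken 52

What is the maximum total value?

Rank by value-to-size ratio: Tenant W 52/5≈10.4, Tenant P 52/10≈5.2, Tenant N 15/13≈1.15, Tenant T 15/28≈0.536, Tenant J 8/20≈0.4.
Tenant W: take in full, 5 m² for value 52 → 61 left.
All 10 m² of Tenant P fit (value 52) → 51 remain.
Take all of Tenant N (13 m², value 15) → 38 m² left.
Take all of Tenant T (28 m², value 15) → 10 m² left.
Only 10 m² remain; take 10/20 of Tenant J for value 8×10/20 = 4.
Total value = 138.

138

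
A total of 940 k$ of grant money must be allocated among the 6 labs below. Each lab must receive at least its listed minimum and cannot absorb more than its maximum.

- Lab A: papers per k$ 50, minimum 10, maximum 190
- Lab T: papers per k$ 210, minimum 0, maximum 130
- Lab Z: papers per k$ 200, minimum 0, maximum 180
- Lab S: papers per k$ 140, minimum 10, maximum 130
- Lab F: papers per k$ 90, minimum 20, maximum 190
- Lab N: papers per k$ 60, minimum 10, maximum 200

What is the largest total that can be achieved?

116100

Meeting every minimum uses 10+0+0+10+20+10 = 50 k$, leaving 890.
Highest papers per k$ first: Lab T 210 > Lab Z 200 > Lab S 140 > Lab F 90 > Lab N 60 > Lab A 50.
Give Lab T 130 more to hit its cap of 130 ; 760 left.
Lab Z: +180 to 180 (cap) ; 580 left.
Lab S: +120 to 130 (cap) ; 460 left.
Lab F takes 170 more to reach its cap of 190 ; 290 left.
Give Lab N 190 more to hit its cap of 200 ; 100 left.
Only 100 left; Lab A takes them to reach 110.
Total = 50×110 + 210×130 + 200×180 + 140×130 + 90×190 + 60×200 = 116100.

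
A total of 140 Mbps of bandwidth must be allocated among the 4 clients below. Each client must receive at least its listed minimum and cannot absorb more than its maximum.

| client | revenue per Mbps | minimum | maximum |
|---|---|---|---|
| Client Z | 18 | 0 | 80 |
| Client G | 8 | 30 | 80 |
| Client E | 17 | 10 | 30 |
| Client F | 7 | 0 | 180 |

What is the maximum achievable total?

2190

Meeting every minimum uses 0+30+10+0 = 40 Mbps, leaving 100.
Order the clients by revenue per Mbps: Client Z 18 > Client E 17 > Client G 8 > Client F 7.
Client Z takes 80 more to reach its cap of 80 → 20 left.
Client E takes 20 more to reach its cap of 30 → 0 left.
Total = 18×80 + 8×30 + 17×30 = 2190.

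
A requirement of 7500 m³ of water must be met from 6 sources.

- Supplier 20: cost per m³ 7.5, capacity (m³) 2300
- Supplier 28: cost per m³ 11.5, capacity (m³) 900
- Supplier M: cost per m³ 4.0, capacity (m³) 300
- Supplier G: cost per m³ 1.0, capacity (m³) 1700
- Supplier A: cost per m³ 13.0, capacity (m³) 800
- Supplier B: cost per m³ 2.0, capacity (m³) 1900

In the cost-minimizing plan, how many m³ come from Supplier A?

Fill from the cheapest source first.
Supplier G at 1.0: take all 1700 m³ → 5800 still needed.
Take 1900 from Supplier B at 2.0 → need 3900 more.
Supplier M at 4.0: take all 300 m³ → 3600 still needed.
Take 2300 from Supplier 20 at 7.5 → need 1300 more.
Take 900 from Supplier 28 at 11.5 → need 400 more.
Supplier A (13.0): take the remaining 400 → done.

400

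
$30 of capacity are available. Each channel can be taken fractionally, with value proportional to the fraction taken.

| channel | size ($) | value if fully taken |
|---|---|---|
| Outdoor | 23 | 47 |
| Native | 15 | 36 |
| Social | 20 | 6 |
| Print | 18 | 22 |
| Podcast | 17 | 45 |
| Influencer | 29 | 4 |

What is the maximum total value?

Best value per unit of size first: Podcast 45/17≈2.65, Native 36/15≈2.4, Outdoor 47/23≈2.04, Print 22/18≈1.22, Social 6/20≈0.3, Influencer 4/29≈0.138.
Podcast: take in full, 17 $ for value 45 → 13 left.
Fill the last 13 $ with part of Native: 13/15 of it earns 31.2.
Total value = 76.2.

76.2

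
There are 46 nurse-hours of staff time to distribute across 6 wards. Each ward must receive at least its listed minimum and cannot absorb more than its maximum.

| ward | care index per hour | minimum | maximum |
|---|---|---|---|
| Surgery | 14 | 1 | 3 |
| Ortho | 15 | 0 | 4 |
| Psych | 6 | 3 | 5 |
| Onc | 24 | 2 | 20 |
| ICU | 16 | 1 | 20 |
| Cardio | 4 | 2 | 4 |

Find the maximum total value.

Meeting every minimum uses 1+0+3+2+1+2 = 9 nurse-hours, leaving 37.
Highest care index per hour first: Onc 24 > ICU 16 > Ortho 15 > Surgery 14 > Psych 6 > Cardio 4.
Give Onc 18 more to hit its cap of 20 ; 19 left.
ICU: +19 to 20 (cap) ; 0 left.
Total = 14×1 + 6×3 + 24×20 + 16×20 + 4×2 = 840.

840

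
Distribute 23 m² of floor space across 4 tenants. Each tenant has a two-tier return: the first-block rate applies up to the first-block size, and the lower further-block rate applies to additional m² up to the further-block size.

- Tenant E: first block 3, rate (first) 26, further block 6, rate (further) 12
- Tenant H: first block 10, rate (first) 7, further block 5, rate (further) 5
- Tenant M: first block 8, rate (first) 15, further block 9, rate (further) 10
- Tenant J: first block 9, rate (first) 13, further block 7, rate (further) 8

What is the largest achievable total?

351

Order all 8 blocks by rate: Tenant E/first 26 > Tenant M/first 15 > Tenant J/first 13 > Tenant E/second 12 > Tenant M/second 10 > Tenant J/second 8 > Tenant H/first 7 > Tenant H/second 5.
Tenant E/first (26): +3 ; 20 left.
Tenant M/first (15): +8 ; 12 left.
Tenant J/first (13): +9 ; 3 left.
3 remain; put them into Tenant E second at 12.
Total = 26×3 + 15×8 + 13×9 + 12×3 = 351.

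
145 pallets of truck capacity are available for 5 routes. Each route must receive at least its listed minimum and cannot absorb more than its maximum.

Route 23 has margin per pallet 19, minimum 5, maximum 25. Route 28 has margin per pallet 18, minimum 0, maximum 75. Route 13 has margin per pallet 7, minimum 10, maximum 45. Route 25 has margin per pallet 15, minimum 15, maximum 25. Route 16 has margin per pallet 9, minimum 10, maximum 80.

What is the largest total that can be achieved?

Meeting every minimum uses 5+0+10+15+10 = 40 pallets, leaving 105.
Rank by margin per pallet: Route 23 19 > Route 28 18 > Route 25 15 > Route 16 9 > Route 13 7.
Route 23: +20 to 25 (cap) → 85 left.
Route 28 takes 75 more to reach its cap of 75 → 10 left.
Give Route 25 10 more to hit its cap of 25 → 0 left.
Total = 19×25 + 18×75 + 7×10 + 15×25 + 9×10 = 2360.

2360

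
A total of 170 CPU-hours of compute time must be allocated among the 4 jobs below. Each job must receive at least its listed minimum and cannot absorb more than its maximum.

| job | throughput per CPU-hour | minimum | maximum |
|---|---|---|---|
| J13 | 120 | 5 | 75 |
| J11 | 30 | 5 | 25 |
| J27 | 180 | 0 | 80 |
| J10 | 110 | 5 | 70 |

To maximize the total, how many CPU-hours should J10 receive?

Meeting every minimum uses 5+5+0+5 = 15 CPU-hours, leaving 155.
Order the jobs by throughput per CPU-hour: J27 180 > J13 120 > J10 110 > J11 30.
Give J27 80 more to hit its cap of 80 — 75 left.
J13: +70 to 75 (cap) — 5 left.
J10 has room for 65 more but only 5 remain, so it gets 10.

10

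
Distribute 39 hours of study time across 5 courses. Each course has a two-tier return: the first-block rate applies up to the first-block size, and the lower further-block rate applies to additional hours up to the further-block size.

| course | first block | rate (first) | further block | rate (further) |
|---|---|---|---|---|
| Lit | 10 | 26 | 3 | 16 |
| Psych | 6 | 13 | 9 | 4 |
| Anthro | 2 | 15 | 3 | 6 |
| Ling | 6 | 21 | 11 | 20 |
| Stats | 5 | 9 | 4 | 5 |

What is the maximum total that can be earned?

Rank every tier by rate: Lit/T1 26 > Ling/T1 21 > Ling/T2 20 > Lit/T2 16 > Anthro/T1 15 > Psych/T1 13 > Stats/T1 9 > Anthro/T2 6 > Stats/T2 5 > Psych/T2 4.
Lit/T1 (26): +10 → 29 left.
Fill Ling T1 block (6 at 21) → 23 left.
Ling/T2 (20): +11 → 12 left.
Fill Lit T2 block (3 at 16) → 9 left.
Anthro T1 at 15: fill all 2 → 7 left.
Psych T1 at 13: fill all 6 → 1 left.
Stats T1 at 9: only 1 left, fill 1.
Total = 26×10 + 21×6 + 20×11 + 16×3 + 15×2 + 13×6 + 9×1 = 771.

771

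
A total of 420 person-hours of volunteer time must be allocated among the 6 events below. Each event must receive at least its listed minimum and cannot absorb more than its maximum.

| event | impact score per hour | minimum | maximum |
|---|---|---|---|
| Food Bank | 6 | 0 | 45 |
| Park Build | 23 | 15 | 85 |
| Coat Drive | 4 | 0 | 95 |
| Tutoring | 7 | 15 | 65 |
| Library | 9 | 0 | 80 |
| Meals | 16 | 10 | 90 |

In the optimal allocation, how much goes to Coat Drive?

55

Meeting every minimum uses 0+15+0+15+0+10 = 40 person-hours, leaving 380.
Highest impact score per hour first: Park Build 23 > Meals 16 > Library 9 > Tutoring 7 > Food Bank 6 > Coat Drive 4.
Park Build: +70 to 85 (cap) → 310 left.
Meals takes 80 more to reach its cap of 90 → 230 left.
Give Library 80 more to hit its cap of 80 → 150 left.
Tutoring takes 50 more to reach its cap of 65 → 100 left.
Give Food Bank 45 more to hit its cap of 45 → 55 left.
Only 55 left; Coat Drive takes them to reach 55.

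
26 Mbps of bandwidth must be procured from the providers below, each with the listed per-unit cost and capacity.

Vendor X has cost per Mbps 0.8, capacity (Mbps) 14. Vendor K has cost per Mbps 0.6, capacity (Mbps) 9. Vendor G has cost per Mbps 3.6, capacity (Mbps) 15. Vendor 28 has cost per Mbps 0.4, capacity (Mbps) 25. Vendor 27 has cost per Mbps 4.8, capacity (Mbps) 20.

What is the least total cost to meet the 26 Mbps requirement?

10.6

Use providers in increasing cost order.
Vendor 28 at 0.4: take all 25 Mbps → 1 still needed.
Vendor K at 0.6: take 1 of its 9 → requirement met.
Vendor X, Vendor G, Vendor 27: unused.
Cost = 25×0.4 + 1×0.6 = 10.6.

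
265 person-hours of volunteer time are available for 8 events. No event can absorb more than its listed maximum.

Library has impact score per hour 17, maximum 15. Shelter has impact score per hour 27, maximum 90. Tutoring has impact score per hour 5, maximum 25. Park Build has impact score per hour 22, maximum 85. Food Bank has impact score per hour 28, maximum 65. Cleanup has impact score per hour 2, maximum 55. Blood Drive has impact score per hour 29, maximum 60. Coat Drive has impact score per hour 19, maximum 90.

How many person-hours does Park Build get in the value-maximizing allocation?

Rank by impact score per hour: Blood Drive 29 > Food Bank 28 > Shelter 27 > Park Build 22 > Coat Drive 19 > Library 17 > Tutoring 5 > Cleanup 2.
Blood Drive takes 60 to reach its cap of 60 → 205 left.
Give Food Bank 65 to hit its cap of 65 → 140 left.
Shelter takes 90 to reach its cap of 90 → 50 left.
Park Build has room for 85 but only 50 remain, so it gets 50.

50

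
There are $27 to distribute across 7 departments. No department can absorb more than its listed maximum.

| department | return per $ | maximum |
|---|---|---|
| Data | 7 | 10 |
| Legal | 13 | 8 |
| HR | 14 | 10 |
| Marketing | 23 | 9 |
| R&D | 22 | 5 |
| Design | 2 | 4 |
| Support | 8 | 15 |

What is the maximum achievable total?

Order the departments by return per $: Marketing 23 > R&D 22 > HR 14 > Legal 13 > Support 8 > Data 7 > Design 2.
Marketing takes 9 to reach its cap of 9 → 18 left.
Give R&D 5 to hit its cap of 5 → 13 left.
HR takes 10 to reach its cap of 10 → 3 left.
Only 3 left; Legal takes them to reach 3.
Total = 13×3 + 14×10 + 23×9 + 22×5 = 496.

496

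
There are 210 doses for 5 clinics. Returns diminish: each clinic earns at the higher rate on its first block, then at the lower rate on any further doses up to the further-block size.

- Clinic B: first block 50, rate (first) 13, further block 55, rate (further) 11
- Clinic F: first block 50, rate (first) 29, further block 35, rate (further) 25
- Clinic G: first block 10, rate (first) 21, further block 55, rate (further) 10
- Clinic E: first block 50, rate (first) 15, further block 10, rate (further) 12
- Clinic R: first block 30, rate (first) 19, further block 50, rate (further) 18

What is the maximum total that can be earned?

Rank every tier by rate: Clinic F/T1 29 > Clinic F/T2 25 > Clinic G/T1 21 > Clinic R/T1 19 > Clinic R/T2 18 > Clinic E/T1 15 > Clinic B/T1 13 > Clinic E/T2 12 > Clinic B/T2 11 > Clinic G/T2 10.
Clinic F T1 at 29: fill all 50 → 160 left.
Clinic F T2 at 25: fill all 35 → 125 left.
Clinic G/T1 (21): +10 → 115 left.
Clinic R/T1 (19): +30 → 85 left.
Fill Clinic R T2 block (50 at 18) → 35 left.
Clinic E/T1: +35 of 50 at 15; pool empty.
Total = 29×50 + 25×35 + 21×10 + 19×30 + 18×50 + 15×35 = 4530.

4530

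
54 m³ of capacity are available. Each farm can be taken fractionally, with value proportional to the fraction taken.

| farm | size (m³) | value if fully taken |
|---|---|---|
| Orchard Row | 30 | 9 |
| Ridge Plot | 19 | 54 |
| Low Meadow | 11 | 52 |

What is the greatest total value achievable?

Best value per unit of size first: Low Meadow 52/11≈4.73, Ridge Plot 54/19≈2.84, Orchard Row 9/30≈0.3.
Low Meadow: take in full, 11 m³ for value 52 — 43 left.
Take all of Ridge Plot (19 m³, value 54) — 24 m³ left.
Fill the last 24 m³ with part of Orchard Row: 24/30 of it earns 7.2.
Total value = 113.2.

113.2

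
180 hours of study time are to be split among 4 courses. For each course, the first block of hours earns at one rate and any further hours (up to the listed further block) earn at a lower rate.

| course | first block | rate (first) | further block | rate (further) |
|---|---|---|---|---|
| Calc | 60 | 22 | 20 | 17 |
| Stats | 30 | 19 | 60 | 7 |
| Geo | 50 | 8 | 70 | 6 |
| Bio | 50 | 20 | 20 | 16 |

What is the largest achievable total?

Order all 8 blocks by rate: Calc/tier1 22 > Bio/tier1 20 > Stats/tier1 19 > Calc/tier2 17 > Bio/tier2 16 > Geo/tier1 8 > Stats/tier2 7 > Geo/tier2 6.
Fill Calc tier1 block (60 at 22) ; 120 left.
Bio/tier1 (20): +50 ; 70 left.
Fill Stats tier1 block (30 at 19) ; 40 left.
Calc/tier2 (17): +20 ; 20 left.
Bio/tier2 (16): +20 ; 0 left.
Total = 22×60 + 20×50 + 19×30 + 17×20 + 16×20 = 3550.

3550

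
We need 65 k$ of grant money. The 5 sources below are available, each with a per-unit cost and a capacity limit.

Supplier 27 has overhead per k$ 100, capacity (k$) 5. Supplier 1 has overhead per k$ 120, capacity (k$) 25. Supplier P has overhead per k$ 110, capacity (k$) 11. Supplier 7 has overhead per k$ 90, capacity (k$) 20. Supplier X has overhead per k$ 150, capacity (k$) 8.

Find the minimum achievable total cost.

7110

Fill from the cheapest source first.
Take 20 from Supplier 7 at 90 ; need 45 more.
Supplier 27 (100): use full 5 ; 40 k$ to go.
Supplier P (110): use full 11 ; 29 k$ to go.
Take 25 from Supplier 1 at 120 ; need 4 more.
Take 4 from Supplier X at 150 to finish.
Cost = 20×90 + 5×100 + 11×110 + 25×120 + 4×150 = 7110.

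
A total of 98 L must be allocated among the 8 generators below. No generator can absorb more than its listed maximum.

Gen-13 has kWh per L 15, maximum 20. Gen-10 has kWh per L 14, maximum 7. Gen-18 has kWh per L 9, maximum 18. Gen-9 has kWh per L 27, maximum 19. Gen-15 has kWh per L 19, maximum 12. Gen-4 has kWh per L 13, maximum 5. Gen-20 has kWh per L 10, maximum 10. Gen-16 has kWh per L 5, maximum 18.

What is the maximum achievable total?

1501

Order the generators by kWh per L: Gen-9 27 > Gen-15 19 > Gen-13 15 > Gen-10 14 > Gen-4 13 > Gen-20 10 > Gen-18 9 > Gen-16 5.
Gen-9: +19 to 19 (cap) ; 79 left.
Give Gen-15 12 to hit its cap of 12 ; 67 left.
Give Gen-13 20 to hit its cap of 20 ; 47 left.
Give Gen-10 7 to hit its cap of 7 ; 40 left.
Gen-4 takes 5 to reach its cap of 5 ; 35 left.
Give Gen-20 10 to hit its cap of 10 ; 25 left.
Give Gen-18 18 to hit its cap of 18 ; 7 left.
Gen-16 has room for 18 but only 7 remain, so it gets 7.
Total = 15×20 + 14×7 + 9×18 + 27×19 + 19×12 + 13×5 + 10×10 + 5×7 = 1501.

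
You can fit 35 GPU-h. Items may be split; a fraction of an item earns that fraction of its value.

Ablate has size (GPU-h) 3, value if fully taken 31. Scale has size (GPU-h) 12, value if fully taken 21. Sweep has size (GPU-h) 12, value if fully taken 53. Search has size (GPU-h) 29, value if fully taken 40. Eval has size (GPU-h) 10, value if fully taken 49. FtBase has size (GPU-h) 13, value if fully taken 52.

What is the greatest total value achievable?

173

Sort by value density: Ablate 31/3≈10.3, Eval 49/10≈4.9, Sweep 53/12≈4.42, FtBase 52/13≈4, Scale 21/12≈1.75, Search 40/29≈1.38.
Take all of Ablate (3 GPU-h, value 31) — 32 GPU-h left.
All 10 GPU-h of Eval fit (value 49) — 22 remain.
Sweep: take in full, 12 GPU-h for value 53 — 10 left.
Fill the last 10 GPU-h with part of FtBase: 10/13 of it earns 40.
Total value = 173.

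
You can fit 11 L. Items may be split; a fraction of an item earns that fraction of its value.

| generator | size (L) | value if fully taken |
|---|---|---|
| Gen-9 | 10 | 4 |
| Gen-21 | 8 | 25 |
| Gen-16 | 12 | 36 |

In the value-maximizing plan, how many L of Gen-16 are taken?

3

Best value per unit of size first: Gen-21 25/8≈3.12, Gen-16 36/12≈3, Gen-9 4/10≈0.4.
Take all of Gen-21 (8 L, value 25) — 3 L left.
Fill the last 3 L with part of Gen-16: 3/12 of it earns 9.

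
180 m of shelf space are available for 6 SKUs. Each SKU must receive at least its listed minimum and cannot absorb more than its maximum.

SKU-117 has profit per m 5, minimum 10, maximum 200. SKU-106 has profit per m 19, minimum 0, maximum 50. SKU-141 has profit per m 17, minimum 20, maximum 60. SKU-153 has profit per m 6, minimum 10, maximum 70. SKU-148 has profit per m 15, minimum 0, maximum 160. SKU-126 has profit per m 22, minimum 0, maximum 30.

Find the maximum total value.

3040

Meeting every minimum uses 10+0+20+10+0+0 = 40 m, leaving 140.
Order the SKUs by profit per m: SKU-126 22 > SKU-106 19 > SKU-141 17 > SKU-148 15 > SKU-153 6 > SKU-117 5.
SKU-126 takes 30 more to reach its cap of 30 → 110 left.
SKU-106: +50 to 50 (cap) → 60 left.
Give SKU-141 40 more to hit its cap of 60 → 20 left.
SKU-148: +20 (room for 160) → 20. Pool exhausted.
Total = 5×10 + 19×50 + 17×60 + 6×10 + 15×20 + 22×30 = 3040.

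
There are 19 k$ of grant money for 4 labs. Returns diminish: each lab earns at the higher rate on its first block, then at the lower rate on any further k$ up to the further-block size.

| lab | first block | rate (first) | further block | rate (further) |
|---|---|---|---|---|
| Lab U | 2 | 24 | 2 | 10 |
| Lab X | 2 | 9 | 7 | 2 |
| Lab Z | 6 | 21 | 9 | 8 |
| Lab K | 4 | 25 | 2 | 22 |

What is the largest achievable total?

364

Rank every tier by rate: Lab K/first 25 > Lab U/first 24 > Lab K/second 22 > Lab Z/first 21 > Lab U/second 10 > Lab X/first 9 > Lab Z/second 8 > Lab X/second 2.
Lab K/first (25): +4 → 15 left.
Fill Lab U first block (2 at 24) → 13 left.
Lab K/second (22): +2 → 11 left.
Lab Z first at 21: fill all 6 → 5 left.
Lab U second at 10: fill all 2 → 3 left.
Fill Lab X first block (2 at 9) → 1 left.
Lab Z/second: +1 of 9 at 8; pool empty.
Total = 25×4 + 24×2 + 22×2 + 21×6 + 10×2 + 9×2 + 8×1 = 364.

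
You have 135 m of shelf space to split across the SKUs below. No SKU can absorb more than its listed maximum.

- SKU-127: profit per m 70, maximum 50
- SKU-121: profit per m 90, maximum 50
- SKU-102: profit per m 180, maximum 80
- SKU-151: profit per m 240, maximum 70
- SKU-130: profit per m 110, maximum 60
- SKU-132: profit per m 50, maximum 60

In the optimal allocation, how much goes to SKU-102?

Highest profit per m first: SKU-151 240 > SKU-102 180 > SKU-130 110 > SKU-121 90 > SKU-127 70 > SKU-132 50.
SKU-151 takes 70 to reach its cap of 70 — 65 left.
Only 65 left; SKU-102 takes them to reach 65.

65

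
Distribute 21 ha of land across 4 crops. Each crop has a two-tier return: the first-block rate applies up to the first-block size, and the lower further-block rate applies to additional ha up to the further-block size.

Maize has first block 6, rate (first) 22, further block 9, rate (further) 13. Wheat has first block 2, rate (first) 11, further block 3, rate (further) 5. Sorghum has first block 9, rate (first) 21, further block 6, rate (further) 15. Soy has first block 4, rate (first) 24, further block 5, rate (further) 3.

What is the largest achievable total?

Treat each block as its own option and order by rate: Soy/T1 24 > Maize/T1 22 > Sorghum/T1 21 > Sorghum/T2 15 > Maize/T2 13 > Wheat/T1 11 > Wheat/T2 5 > Soy/T2 3.
Soy/T1 (24): +4 → 17 left.
Maize/T1 (22): +6 → 11 left.
Sorghum/T1 (21): +9 → 2 left.
Sorghum/T2: +2 of 6 at 15; pool empty.
Total = 24×4 + 22×6 + 21×9 + 15×2 = 447.

447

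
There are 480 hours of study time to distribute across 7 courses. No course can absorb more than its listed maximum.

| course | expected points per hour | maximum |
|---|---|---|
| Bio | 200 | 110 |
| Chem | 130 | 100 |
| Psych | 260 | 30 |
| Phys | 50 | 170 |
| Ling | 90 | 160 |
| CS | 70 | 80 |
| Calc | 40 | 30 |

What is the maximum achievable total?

Order the courses by expected points per hour: Psych 260 > Bio 200 > Chem 130 > Ling 90 > CS 70 > Phys 50 > Calc 40.
Psych: +30 to 30 (cap) → 450 left.
Bio takes 110 to reach its cap of 110 → 340 left.
Chem takes 100 to reach its cap of 100 → 240 left.
Give Ling 160 to hit its cap of 160 → 80 left.
CS takes 80 to reach its cap of 80 → 0 left.
Total = 200×110 + 130×100 + 260×30 + 90×160 + 70×80 = 62800.

62800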